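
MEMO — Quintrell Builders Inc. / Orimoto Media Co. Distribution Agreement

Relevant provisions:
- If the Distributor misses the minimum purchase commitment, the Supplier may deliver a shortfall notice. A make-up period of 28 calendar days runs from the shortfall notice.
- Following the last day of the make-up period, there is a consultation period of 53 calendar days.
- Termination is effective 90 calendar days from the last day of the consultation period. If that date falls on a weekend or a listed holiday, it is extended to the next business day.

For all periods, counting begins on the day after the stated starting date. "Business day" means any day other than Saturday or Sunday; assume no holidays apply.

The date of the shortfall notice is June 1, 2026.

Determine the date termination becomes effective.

The last day of the make-up period: June 1, 2026 + 28 days = June 29, 2026.
The last day of the consultation period: June 29, 2026 + 53 days = August 21, 2026.
Adding 90 calendar days to August 21, 2026 gives November 19, 2026, which is the date termination becomes effective. November 19, 2026 is a Thursday, so no roll-forward applies.

November 19, 2026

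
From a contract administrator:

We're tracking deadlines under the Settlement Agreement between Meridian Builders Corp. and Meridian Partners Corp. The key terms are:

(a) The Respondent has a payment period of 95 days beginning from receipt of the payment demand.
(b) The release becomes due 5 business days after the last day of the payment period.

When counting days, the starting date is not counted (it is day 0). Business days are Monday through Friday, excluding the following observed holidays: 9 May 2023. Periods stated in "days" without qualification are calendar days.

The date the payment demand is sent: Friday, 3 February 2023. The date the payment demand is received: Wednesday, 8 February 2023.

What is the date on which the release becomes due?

The last day of the payment period: 8 February 2023 + 95 days = 14 May 2023.
The date on which the release becomes due: counting 5 business days from Sunday, 14 May 2023 (May 15, May 16, May 17, May 18, May 19, skipping weekends) reaches Friday, 19 May 2023.

19 May 2023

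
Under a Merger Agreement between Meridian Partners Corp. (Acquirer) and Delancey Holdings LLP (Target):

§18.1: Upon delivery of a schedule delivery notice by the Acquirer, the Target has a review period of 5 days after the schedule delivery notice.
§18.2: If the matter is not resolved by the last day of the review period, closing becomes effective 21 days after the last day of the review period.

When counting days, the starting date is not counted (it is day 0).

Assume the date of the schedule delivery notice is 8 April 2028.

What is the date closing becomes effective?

The last day of the review period: 8 April 2028 + 5 days = 13 April 2028.
The date closing becomes effective: 13 April 2028 + 21 days = 4 May 2028.

4 May 2028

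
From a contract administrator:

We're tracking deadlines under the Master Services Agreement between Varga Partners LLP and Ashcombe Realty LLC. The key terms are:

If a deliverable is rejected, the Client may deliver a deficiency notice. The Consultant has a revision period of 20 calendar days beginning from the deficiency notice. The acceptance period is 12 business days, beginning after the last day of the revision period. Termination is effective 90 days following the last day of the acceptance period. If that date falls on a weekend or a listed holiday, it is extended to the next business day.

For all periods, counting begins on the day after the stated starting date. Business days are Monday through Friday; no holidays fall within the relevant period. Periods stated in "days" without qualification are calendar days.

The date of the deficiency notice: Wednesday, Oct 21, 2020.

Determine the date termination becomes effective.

Feb 24, 2021

The last day of the revision period: Oct 21, 2020 + 20 days = Nov 10, 2020.
From Tuesday, Nov 10, 2020, 12 business days (Nov 11, Nov 12, Nov 13, Nov 16, …, Nov 24, Nov 25, Nov 26, skipping weekends) brings us to Thursday, Nov 26, 2020, which is the last day of the acceptance period.
The date termination becomes effective: Nov 26, 2020 + 90 days = Feb 24, 2021. Feb 24, 2021 is a Wednesday, so no roll-forward applies.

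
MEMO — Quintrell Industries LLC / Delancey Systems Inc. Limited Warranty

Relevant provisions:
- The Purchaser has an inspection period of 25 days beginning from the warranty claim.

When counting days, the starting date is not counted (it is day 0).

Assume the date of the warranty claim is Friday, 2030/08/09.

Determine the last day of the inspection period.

Adding 25 calendar days to 2030/08/09 gives 2030/09/03, which is the last day of the inspection period.

2030/09/03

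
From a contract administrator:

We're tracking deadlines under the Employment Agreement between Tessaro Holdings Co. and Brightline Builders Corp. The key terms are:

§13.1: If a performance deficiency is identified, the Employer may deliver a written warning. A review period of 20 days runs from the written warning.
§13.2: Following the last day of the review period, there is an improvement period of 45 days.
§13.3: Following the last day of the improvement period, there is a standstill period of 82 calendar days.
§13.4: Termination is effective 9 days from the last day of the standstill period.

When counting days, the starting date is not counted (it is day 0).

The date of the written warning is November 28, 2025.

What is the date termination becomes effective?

May 3, 2026

Adding 20 calendar days to November 28, 2025 gives December 18, 2025, which is the last day of the review period.
Adding 45 calendar days to December 18, 2025 gives February 1, 2026, which is the last day of the improvement period.
Adding 82 calendar days to February 1, 2026 gives April 24, 2026, which is the last day of the standstill period.
The date termination becomes effective: 9 calendar days after April 24, 2026 is May 3, 2026.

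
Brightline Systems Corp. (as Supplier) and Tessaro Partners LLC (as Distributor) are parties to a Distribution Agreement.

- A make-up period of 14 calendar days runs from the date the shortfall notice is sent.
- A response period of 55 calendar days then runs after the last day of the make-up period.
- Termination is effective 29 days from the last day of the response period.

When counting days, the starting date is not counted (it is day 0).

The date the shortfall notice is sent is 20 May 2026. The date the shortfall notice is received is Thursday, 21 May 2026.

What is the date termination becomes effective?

The last day of the make-up period: 20 May 2026 + 14 days = 3 June 2026.
The last day of the response period: 3 June 2026 + 55 days = 28 July 2026.
The date termination becomes effective: 29 calendar days after 28 July 2026 is 26 August 2026.

26 August 2026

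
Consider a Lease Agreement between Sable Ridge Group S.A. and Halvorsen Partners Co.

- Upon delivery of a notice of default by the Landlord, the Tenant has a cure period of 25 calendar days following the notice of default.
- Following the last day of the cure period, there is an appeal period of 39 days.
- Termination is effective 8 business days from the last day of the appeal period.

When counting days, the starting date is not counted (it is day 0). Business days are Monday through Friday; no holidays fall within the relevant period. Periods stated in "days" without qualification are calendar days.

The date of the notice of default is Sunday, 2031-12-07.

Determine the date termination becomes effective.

2032-02-19

Adding 25 calendar days to 2031-12-07 gives 2032-01-01, which is the last day of the cure period.
Adding 39 calendar days to 2032-01-01 gives 2032-02-09, which is the last day of the appeal period.
The date termination becomes effective: 8 business days after Monday, 2032-02-09, skipping weekends — Feb 10, Feb 11, Feb 12, Feb 13, Feb 16, Feb 17, Feb 18, Feb 19 — lands on Thursday, 2032-02-19.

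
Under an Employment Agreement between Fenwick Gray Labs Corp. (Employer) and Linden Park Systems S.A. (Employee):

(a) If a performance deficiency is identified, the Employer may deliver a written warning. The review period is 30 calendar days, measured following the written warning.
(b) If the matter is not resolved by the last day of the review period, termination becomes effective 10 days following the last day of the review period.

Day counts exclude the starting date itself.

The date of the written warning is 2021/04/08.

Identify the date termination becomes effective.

The last day of the review period: 30 calendar days after 2021/04/08 is 2021/05/08.
Adding 10 calendar days to 2021/05/08 gives 2021/05/18, which is the date termination becomes effective.

2021/05/18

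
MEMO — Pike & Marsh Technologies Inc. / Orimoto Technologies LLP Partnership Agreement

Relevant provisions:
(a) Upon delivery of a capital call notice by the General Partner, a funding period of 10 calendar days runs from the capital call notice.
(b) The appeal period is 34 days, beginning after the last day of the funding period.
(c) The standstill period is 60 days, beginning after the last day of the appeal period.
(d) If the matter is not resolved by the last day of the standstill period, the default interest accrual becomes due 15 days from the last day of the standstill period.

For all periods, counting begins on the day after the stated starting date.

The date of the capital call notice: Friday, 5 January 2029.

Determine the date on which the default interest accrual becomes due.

The last day of the funding period: 10 calendar days after 5 January 2029 is 15 January 2029.
The last day of the appeal period: 34 calendar days after 15 January 2029 is 18 February 2029.
Adding 60 calendar days to 18 February 2029 gives 19 April 2029, which is the last day of the standstill period.
The date on which the default interest accrual becomes due: 15 calendar days after 19 April 2029 is 4 May 2029.

4 May 2029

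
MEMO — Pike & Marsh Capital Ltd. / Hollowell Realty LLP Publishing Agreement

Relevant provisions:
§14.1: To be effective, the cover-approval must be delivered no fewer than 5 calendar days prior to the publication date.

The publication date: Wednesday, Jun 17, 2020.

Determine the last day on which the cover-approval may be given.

Counting back 5 calendar days from Jun 17, 2020 gives Jun 12, 2020.

Jun 12, 2020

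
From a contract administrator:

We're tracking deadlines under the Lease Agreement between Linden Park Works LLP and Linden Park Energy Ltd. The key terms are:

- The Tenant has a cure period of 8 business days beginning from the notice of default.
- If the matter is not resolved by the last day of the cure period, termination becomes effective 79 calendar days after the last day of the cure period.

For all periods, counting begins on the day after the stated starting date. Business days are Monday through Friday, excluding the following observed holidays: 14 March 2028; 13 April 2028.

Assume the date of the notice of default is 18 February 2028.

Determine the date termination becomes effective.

19 May 2028

The last day of the cure period: 8 business days after Friday, 18 February 2028, skipping weekends — Feb 21, Feb 22, Feb 23, Feb 24, Feb 25, Feb 28, Feb 29, Mar 1 — lands on Wednesday, 1 March 2028.
The date termination becomes effective: 79 calendar days after 1 March 2028 is 19 May 2028.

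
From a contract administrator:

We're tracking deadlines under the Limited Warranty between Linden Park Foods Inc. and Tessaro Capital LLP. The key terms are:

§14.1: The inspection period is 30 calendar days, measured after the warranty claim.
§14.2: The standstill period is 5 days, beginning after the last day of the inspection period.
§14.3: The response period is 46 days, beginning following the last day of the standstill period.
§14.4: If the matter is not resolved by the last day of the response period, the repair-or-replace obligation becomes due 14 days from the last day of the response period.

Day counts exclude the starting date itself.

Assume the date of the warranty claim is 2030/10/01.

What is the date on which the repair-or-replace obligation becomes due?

The last day of the inspection period: 2030/10/01 + 30 days = 2030/10/31.
The last day of the standstill period: 5 calendar days after 2030/10/31 is 2030/11/05.
Adding 46 calendar days to 2030/11/05 gives 2030/12/21, which is the last day of the response period.
The date on which the repair-or-replace obligation becomes due: 2030/12/21 + 14 days = 2031/01/04.

2031/01/04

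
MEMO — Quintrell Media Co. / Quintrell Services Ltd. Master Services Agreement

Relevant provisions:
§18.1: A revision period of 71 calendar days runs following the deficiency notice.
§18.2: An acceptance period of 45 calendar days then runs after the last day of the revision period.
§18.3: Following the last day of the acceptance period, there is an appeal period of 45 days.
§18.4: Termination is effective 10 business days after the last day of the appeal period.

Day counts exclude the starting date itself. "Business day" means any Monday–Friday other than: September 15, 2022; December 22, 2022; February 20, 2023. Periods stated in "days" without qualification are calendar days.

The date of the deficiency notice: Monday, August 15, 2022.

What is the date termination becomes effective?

February 6, 2023

Adding 71 calendar days to August 15, 2022 gives October 25, 2022, which is the last day of the revision period.
The last day of the acceptance period: October 25, 2022 + 45 days = December 9, 2022.
The last day of the appeal period: 45 calendar days after December 9, 2022 is January 23, 2023.
The date termination becomes effective: counting 10 business days from Monday, January 23, 2023 (Jan 24, Jan 25, Jan 26, Jan 27, Jan 30, Jan 31, Feb 1, Feb 2, Feb 3, Feb 6, skipping weekends) reaches Monday, February 6, 2023.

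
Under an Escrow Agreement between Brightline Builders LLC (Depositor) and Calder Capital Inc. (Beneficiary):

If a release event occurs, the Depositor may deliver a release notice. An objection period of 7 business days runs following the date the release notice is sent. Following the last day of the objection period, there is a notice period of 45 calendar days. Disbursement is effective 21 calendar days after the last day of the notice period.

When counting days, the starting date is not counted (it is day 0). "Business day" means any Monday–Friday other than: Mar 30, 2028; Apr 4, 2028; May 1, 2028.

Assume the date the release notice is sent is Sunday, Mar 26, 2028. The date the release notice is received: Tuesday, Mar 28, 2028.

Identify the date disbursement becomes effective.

The last day of the objection period: counting 7 business days from Sunday, Mar 26, 2028 (Mar 27, Mar 28, Mar 29, Mar 31, Apr 3, Apr 5, Apr 6, skipping weekends and the listed holidays on Mar 30, Apr 4) reaches Thursday, Apr 6, 2028.
Adding 45 calendar days to Apr 6, 2028 gives May 21, 2028, which is the last day of the notice period.
The date disbursement becomes effective: 21 calendar days after May 21, 2028 is Jun 11, 2028.

Jun 11, 2028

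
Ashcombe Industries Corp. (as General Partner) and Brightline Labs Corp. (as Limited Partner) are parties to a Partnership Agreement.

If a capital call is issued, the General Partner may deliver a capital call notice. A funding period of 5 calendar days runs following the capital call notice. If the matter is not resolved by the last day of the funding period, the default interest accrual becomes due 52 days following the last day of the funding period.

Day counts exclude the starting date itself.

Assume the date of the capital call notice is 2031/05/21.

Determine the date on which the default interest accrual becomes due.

Adding 5 calendar days to 2031/05/21 gives 2031/05/26, which is the last day of the funding period.
Adding 52 calendar days to 2031/05/26 gives 2031/07/17, which is the date on which the default interest accrual becomes due.

2031/07/17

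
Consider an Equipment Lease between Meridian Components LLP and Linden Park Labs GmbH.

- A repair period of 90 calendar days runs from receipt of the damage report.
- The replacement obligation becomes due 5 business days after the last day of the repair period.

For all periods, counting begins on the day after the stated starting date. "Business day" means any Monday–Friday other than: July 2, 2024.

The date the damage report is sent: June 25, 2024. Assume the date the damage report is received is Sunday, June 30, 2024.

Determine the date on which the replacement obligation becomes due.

October 4, 2024

The last day of the repair period: June 30, 2024 + 90 days = September 28, 2024.
From Saturday, September 28, 2024, 5 business days (Sep 30, Oct 1, Oct 2, Oct 3, Oct 4, skipping weekends) brings us to Friday, October 4, 2024, which is the date on which the replacement obligation becomes due.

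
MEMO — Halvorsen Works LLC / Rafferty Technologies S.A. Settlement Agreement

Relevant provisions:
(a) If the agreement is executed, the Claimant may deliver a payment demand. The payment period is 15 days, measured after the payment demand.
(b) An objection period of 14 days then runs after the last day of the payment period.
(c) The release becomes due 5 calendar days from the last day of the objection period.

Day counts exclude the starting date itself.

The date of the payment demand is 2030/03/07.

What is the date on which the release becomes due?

2030/04/10

The last day of the payment period: 2030/03/07 + 15 days = 2030/03/22.
The last day of the objection period: 2030/03/22 + 14 days = 2030/04/05.
The date on which the release becomes due: 5 calendar days after 2030/04/05 is 2030/04/10.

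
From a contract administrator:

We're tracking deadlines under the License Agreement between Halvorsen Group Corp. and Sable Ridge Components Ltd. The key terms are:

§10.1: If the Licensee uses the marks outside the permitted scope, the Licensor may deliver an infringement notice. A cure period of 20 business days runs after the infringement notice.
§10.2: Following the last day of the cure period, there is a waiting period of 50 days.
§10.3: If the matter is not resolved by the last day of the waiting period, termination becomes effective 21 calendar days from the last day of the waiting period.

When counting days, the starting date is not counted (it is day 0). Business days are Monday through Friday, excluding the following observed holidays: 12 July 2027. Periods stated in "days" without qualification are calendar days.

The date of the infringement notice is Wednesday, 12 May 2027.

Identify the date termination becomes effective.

19 August 2027

The last day of the cure period: 20 business days after Wednesday, 12 May 2027, skipping weekends — May 13, May 14, May 17, May 18, …, Jun 7, Jun 8, Jun 9 — lands on Wednesday, 9 June 2027.
The last day of the waiting period: 50 calendar days after 9 June 2027 is 29 July 2027.
The date termination becomes effective: 21 calendar days after 29 July 2027 is 19 August 2027.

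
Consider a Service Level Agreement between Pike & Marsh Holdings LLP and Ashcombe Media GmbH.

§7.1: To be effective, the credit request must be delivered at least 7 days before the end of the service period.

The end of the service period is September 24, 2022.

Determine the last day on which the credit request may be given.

September 17, 2022

September 24, 2022 minus 7 days is September 17, 2022.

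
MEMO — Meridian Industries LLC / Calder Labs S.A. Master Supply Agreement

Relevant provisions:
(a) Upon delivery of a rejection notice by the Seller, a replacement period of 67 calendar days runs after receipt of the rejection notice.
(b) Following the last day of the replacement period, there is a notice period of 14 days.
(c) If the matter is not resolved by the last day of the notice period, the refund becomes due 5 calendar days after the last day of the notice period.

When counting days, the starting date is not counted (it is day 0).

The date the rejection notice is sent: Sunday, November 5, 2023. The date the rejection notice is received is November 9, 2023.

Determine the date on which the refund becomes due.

February 3, 2024

Adding 67 calendar days to November 9, 2023 gives January 15, 2024, which is the last day of the replacement period.
The last day of the notice period: 14 calendar days after January 15, 2024 is January 29, 2024.
Adding 5 calendar days to January 29, 2024 gives February 3, 2024, which is the date on which the refund becomes due.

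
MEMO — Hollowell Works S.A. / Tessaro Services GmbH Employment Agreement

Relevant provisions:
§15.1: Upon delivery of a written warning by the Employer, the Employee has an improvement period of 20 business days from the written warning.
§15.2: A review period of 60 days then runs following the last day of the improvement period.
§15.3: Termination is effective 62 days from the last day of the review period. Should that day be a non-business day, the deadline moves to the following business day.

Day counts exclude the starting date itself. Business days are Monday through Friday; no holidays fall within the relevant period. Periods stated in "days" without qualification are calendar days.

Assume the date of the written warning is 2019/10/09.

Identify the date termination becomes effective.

The last day of the improvement period: 20 business days after Wednesday, 2019/10/09, skipping weekends — Oct 10, Oct 11, Oct 14, Oct 15, …, Nov 4, Nov 5, Nov 6 — lands on Wednesday, 2019/11/06.
The last day of the review period: 2019/11/06 + 60 days = 2020/01/05.
The date termination becomes effective: 62 calendar days after 2020/01/05 is 2020/03/07. That falls on a Saturday, so it rolls to the next business day, Monday, 2020/03/09.

2020/03/09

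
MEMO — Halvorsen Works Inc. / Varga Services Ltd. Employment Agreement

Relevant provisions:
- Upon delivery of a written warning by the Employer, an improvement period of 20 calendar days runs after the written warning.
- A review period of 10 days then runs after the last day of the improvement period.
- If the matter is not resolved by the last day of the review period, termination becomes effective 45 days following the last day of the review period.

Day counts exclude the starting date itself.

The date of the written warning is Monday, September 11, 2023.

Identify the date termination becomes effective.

The last day of the improvement period: 20 calendar days after September 11, 2023 is October 1, 2023.
The last day of the review period: 10 calendar days after October 1, 2023 is October 11, 2023.
The date termination becomes effective: 45 calendar days after October 11, 2023 is November 25, 2023.

November 25, 2023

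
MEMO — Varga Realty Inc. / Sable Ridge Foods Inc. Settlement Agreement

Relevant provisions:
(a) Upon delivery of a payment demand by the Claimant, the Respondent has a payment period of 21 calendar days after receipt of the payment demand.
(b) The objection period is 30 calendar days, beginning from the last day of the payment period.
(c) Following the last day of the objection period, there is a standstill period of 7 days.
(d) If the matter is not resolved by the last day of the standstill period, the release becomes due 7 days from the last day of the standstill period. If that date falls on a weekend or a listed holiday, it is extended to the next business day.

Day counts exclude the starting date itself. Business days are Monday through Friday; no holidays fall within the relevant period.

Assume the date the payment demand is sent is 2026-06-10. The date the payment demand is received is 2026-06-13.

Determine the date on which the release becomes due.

The last day of the payment period: 2026-06-13 + 21 days = 2026-07-04.
Adding 30 calendar days to 2026-07-04 gives 2026-08-03, which is the last day of the objection period.
Adding 7 calendar days to 2026-08-03 gives 2026-08-10, which is the last day of the standstill period.
The date on which the release becomes due: 2026-08-10 + 7 days = 2026-08-17. 2026-08-17 is a Monday, so no roll-forward applies.

2026-08-17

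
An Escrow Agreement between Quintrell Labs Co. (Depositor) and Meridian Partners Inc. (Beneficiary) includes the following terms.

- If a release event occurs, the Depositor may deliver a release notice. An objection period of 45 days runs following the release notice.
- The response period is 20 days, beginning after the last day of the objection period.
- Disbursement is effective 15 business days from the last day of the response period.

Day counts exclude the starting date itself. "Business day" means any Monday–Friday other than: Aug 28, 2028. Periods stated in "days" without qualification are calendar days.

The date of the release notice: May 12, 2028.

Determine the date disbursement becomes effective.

Adding 45 calendar days to May 12, 2028 gives Jun 26, 2028, which is the last day of the objection period.
Adding 20 calendar days to Jun 26, 2028 gives Jul 16, 2028, which is the last day of the response period.
From Sunday, Jul 16, 2028, 15 business days (Jul 17, Jul 18, Jul 19, Jul 20, …, Aug 2, Aug 3, Aug 4, skipping weekends) brings us to Friday, Aug 4, 2028, which is the date disbursement becomes effective.

Aug 4, 2028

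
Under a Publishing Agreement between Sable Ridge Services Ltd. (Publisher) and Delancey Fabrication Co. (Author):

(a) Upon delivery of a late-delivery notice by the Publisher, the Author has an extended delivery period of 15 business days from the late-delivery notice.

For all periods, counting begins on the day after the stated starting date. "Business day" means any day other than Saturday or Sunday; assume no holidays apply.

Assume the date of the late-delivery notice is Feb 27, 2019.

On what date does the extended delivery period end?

Mar 20, 2019

From Wednesday, Feb 27, 2019, 15 business days (Feb 28, Mar 1, Mar 4, Mar 5, …, Mar 18, Mar 19, Mar 20, skipping weekends) brings us to Wednesday, Mar 20, 2019, which is the last day of the extended delivery period.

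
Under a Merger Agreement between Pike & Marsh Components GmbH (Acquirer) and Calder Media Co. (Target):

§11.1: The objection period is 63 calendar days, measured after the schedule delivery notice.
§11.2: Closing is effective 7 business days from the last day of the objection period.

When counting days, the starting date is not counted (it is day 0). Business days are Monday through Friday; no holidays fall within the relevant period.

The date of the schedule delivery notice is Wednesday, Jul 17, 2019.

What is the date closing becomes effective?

The last day of the objection period: Jul 17, 2019 + 63 days = Sep 18, 2019.
From Wednesday, Sep 18, 2019, 7 business days (Sep 19, Sep 20, Sep 23, Sep 24, Sep 25, Sep 26, Sep 27, skipping weekends) brings us to Friday, Sep 27, 2019, which is the date closing becomes effective.

Sep 27, 2019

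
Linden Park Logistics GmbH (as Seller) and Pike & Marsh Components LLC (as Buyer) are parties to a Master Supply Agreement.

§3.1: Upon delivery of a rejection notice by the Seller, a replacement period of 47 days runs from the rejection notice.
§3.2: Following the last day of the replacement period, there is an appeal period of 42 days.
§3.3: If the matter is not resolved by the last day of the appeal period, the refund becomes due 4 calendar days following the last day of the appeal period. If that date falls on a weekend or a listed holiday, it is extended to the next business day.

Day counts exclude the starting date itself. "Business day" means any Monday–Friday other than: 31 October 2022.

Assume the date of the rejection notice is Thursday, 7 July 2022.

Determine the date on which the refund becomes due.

10 October 2022

The last day of the replacement period: 7 July 2022 + 47 days = 23 August 2022.
The last day of the appeal period: 42 calendar days after 23 August 2022 is 4 October 2022.
The date on which the refund becomes due: 4 October 2022 + 4 days = 8 October 2022. That falls on a Saturday, so it rolls to the next business day, Monday, 10 October 2022.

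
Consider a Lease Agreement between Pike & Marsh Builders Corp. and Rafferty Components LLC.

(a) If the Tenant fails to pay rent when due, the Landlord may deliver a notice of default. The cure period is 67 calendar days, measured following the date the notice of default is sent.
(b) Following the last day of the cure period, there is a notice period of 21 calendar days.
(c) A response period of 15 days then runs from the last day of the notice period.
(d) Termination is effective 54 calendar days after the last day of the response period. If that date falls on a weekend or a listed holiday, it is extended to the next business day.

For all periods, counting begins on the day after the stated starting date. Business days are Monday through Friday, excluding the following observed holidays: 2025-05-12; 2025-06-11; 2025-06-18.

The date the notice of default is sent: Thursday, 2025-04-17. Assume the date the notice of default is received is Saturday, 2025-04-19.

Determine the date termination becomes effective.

The last day of the cure period: 2025-04-17 + 67 days = 2025-06-23.
The last day of the notice period: 21 calendar days after 2025-06-23 is 2025-07-14.
The last day of the response period: 2025-07-14 + 15 days = 2025-07-29.
Adding 54 calendar days to 2025-07-29 gives 2025-09-21, which is the date termination becomes effective. That falls on a Sunday, so it rolls to the next business day, Monday, 2025-09-22.

2025-09-22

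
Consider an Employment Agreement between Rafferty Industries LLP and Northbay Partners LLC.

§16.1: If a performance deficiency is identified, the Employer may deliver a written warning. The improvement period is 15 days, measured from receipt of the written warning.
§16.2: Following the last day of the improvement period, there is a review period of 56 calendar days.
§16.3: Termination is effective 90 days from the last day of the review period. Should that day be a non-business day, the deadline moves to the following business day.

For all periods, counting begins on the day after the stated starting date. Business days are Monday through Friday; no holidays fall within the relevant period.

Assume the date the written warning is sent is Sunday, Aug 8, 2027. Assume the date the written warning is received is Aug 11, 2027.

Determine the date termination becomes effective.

The last day of the improvement period: Aug 11, 2027 + 15 days = Aug 26, 2027.
The last day of the review period: Aug 26, 2027 + 56 days = Oct 21, 2027.
The date termination becomes effective: 90 calendar days after Oct 21, 2027 is Jan 19, 2028. Jan 19, 2028 is a Wednesday, so no roll-forward applies.

Jan 19, 2028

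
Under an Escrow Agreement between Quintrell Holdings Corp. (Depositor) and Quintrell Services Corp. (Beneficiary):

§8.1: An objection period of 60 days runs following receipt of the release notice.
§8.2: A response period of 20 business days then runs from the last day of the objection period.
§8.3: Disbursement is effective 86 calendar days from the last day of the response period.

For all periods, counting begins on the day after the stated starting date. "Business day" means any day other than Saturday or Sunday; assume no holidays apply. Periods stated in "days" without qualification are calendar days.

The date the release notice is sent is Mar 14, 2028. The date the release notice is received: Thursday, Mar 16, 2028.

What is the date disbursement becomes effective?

The last day of the objection period: 60 calendar days after Mar 16, 2028 is May 15, 2028.
The last day of the response period: 20 business days after Monday, May 15, 2028, skipping weekends — May 16, May 17, May 18, May 19, …, Jun 8, Jun 9, Jun 12 — lands on Monday, Jun 12, 2028.
The date disbursement becomes effective: Jun 12, 2028 + 86 days = Sep 6, 2028.

Sep 6, 2028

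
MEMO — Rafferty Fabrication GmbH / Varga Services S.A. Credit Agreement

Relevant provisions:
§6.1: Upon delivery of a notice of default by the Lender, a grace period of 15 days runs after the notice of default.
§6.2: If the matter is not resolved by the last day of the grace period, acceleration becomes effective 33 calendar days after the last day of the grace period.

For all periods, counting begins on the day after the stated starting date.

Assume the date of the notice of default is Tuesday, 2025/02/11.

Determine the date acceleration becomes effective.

2025/03/31

The last day of the grace period: 2025/02/11 + 15 days = 2025/02/26.
Adding 33 calendar days to 2025/02/26 gives 2025/03/31, which is the date acceleration becomes effective.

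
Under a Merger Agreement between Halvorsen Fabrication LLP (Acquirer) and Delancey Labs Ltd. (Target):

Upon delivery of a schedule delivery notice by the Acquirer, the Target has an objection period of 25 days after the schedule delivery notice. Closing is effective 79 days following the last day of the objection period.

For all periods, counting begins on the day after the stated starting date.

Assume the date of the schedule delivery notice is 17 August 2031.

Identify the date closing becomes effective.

29 November 2031

The last day of the objection period: 17 August 2031 + 25 days = 11 September 2031.
The date closing becomes effective: 79 calendar days after 11 September 2031 is 29 November 2031.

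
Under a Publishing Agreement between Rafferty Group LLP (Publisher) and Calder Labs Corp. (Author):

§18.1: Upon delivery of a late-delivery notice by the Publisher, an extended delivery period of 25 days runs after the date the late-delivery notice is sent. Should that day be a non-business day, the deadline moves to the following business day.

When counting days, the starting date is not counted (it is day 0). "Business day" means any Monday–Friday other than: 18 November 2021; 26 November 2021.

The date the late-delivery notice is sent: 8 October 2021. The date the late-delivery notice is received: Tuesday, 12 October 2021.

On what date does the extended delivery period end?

The last day of the extended delivery period: 8 October 2021 + 25 days = 2 November 2021. 2 November 2021 is a Tuesday and is not a listed holiday, so no roll-forward applies.

2 November 2021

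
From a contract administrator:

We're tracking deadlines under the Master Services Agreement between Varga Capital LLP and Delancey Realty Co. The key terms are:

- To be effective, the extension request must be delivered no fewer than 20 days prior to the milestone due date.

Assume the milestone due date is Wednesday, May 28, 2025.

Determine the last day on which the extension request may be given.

May 8, 2025

May 28, 2025 minus 20 days is May 8, 2025.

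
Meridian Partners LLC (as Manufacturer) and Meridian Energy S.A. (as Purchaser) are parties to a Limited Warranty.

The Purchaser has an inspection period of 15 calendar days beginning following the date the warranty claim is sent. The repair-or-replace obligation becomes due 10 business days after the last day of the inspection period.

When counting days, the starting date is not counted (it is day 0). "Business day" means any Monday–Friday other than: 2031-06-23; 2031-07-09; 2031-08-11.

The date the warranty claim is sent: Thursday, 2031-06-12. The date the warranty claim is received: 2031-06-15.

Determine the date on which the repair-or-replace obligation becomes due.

The last day of the inspection period: 2031-06-12 + 15 days = 2031-06-27.
The date on which the repair-or-replace obligation becomes due: 10 business days after Friday, 2031-06-27, skipping weekends and the listed holiday on Jul 9 — Jun 30, Jul 1, Jul 2, Jul 3, Jul 4, Jul 7, Jul 8, Jul 10, Jul 11, Jul 14 — lands on Monday, 2031-07-14.

2031-07-14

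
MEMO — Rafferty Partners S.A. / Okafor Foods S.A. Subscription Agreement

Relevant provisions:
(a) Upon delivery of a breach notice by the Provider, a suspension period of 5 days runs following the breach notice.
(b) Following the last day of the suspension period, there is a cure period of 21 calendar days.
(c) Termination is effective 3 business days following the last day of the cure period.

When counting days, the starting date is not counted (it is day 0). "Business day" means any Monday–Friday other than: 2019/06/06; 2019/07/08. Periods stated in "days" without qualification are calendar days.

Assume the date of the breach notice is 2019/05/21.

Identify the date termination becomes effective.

2019/06/19

The last day of the suspension period: 2019/05/21 + 5 days = 2019/05/26.
Adding 21 calendar days to 2019/05/26 gives 2019/06/16, which is the last day of the cure period.
The date termination becomes effective: 3 business days after Sunday, 2019/06/16, skipping weekends — Jun 17, Jun 18, Jun 19 — lands on Wednesday, 2019/06/19.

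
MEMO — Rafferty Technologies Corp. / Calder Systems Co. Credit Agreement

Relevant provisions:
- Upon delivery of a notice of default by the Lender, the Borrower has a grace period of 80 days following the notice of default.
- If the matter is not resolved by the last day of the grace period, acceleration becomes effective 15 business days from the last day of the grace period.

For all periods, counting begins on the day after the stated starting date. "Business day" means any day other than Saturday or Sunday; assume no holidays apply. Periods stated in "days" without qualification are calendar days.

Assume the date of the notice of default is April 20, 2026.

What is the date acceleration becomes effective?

July 30, 2026

The last day of the grace period: 80 calendar days after April 20, 2026 is July 9, 2026.
The date acceleration becomes effective: counting 15 business days from Thursday, July 9, 2026 (Jul 10, Jul 13, Jul 14, Jul 15, …, Jul 28, Jul 29, Jul 30, skipping weekends) reaches Thursday, July 30, 2026.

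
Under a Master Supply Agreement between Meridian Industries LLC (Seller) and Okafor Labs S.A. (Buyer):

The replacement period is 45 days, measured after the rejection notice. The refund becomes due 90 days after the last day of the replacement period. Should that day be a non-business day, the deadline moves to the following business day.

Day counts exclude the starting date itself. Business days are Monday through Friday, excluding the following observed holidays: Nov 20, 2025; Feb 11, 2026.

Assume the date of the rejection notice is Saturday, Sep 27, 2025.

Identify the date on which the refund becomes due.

Feb 9, 2026

The last day of the replacement period: Sep 27, 2025 + 45 days = Nov 11, 2025.
Adding 90 calendar days to Nov 11, 2025 gives Feb 9, 2026, which is the date on which the refund becomes due. Feb 9, 2026 is a Monday and is not a listed holiday, so no roll-forward applies.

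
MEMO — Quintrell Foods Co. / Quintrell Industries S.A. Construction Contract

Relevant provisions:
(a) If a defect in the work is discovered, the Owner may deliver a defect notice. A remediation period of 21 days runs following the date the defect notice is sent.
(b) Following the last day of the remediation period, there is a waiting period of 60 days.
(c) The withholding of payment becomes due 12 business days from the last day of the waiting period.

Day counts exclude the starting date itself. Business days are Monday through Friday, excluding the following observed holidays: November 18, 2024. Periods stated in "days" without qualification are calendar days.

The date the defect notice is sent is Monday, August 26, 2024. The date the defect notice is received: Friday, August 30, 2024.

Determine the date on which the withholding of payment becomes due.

The last day of the remediation period: August 26, 2024 + 21 days = September 16, 2024.
Adding 60 calendar days to September 16, 2024 gives November 15, 2024, which is the last day of the waiting period.
From Friday, November 15, 2024, 12 business days (Nov 19, Nov 20, Nov 21, Nov 22, …, Dec 2, Dec 3, Dec 4, skipping weekends and the listed holiday on Nov 18) brings us to Wednesday, December 4, 2024, which is the date on which the withholding of payment becomes due.

December 4, 2024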